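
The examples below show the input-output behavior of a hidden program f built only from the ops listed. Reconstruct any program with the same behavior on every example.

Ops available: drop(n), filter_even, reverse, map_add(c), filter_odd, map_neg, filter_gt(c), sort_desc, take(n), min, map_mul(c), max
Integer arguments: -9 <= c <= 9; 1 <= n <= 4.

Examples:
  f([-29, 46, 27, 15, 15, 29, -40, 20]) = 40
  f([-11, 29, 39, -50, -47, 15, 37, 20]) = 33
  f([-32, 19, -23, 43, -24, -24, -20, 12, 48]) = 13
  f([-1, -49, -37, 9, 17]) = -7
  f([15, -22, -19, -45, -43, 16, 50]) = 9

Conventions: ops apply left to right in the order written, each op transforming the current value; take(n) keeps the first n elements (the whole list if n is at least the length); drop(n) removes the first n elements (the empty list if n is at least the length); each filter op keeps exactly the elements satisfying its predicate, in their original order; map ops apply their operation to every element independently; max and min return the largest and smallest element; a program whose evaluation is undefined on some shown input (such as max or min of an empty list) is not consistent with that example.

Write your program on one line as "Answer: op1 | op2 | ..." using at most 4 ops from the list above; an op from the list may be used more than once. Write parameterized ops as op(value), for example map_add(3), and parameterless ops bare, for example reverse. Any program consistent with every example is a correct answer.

take(4) | take(3) | map_add(-6) | max

Check, running the answer program on each example:
  [-29, 46, 27, 15, 15, 29, -40, 20] -> [-29, 46, 27, 15] -> [-29, 46, 27] -> [-35, 40, 21] -> 40
  [-11, 29, 39, -50, -47, 15, 37, 20] -> [-11, 29, 39, -50] -> [-11, 29, 39] -> [-17, 23, 33] -> 33
  [-32, 19, -23, 43, -24, -24, -20, 12, 48] -> [-32, 19, -23, 43] -> [-32, 19, -23] -> [-38, 13, -29] -> 13
  [-1, -49, -37, 9, 17] -> [-1, -49, -37, 9] -> [-1, -49, -37] -> [-7, -55, -43] -> -7
  [15, -22, -19, -45, -43, 16, 50] -> [15, -22, -19, -45] -> [15, -22, -19] -> [9, -28, -25] -> 9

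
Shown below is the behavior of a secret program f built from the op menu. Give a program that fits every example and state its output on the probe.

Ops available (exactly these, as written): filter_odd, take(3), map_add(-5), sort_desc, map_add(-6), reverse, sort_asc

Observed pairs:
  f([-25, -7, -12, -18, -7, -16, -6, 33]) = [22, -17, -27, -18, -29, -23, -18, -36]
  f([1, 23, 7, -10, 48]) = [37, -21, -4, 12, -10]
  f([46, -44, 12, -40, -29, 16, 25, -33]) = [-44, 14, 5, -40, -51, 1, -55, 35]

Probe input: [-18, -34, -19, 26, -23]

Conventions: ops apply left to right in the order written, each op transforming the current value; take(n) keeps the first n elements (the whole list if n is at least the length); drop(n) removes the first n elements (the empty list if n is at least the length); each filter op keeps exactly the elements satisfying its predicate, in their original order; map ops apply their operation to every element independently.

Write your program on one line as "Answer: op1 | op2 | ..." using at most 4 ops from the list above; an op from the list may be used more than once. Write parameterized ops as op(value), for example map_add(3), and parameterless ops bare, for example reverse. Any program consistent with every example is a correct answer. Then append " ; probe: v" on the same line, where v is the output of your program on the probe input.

map_add(-6) | reverse | map_add(-5) ; probe: [-34, 15, -30, -45, -29]

Check, running the answer program on each example:
  [-25, -7, -12, -18, -7, -16, -6, 33] -> [-31, -13, -18, -24, -13, -22, -12, 27] -> [27, -12, -22, -13, -24, -18, -13, -31] -> [22, -17, -27, -18, -29, -23, -18, -36]
  [1, 23, 7, -10, 48] -> [-5, 17, 1, -16, 42] -> [42, -16, 1, 17, -5] -> [37, -21, -4, 12, -10]
  [46, -44, 12, -40, -29, 16, 25, -33] -> [40, -50, 6, -46, -35, 10, 19, -39] -> [-39, 19, 10, -35, -46, 6, -50, 40] -> [-44, 14, 5, -40, -51, 1, -55, 35]
  probe: [-18, -34, -19, 26, -23] -> [-24, -40, -25, 20, -29] -> [-29, 20, -25, -40, -24] -> [-34, 15, -30, -45, -29]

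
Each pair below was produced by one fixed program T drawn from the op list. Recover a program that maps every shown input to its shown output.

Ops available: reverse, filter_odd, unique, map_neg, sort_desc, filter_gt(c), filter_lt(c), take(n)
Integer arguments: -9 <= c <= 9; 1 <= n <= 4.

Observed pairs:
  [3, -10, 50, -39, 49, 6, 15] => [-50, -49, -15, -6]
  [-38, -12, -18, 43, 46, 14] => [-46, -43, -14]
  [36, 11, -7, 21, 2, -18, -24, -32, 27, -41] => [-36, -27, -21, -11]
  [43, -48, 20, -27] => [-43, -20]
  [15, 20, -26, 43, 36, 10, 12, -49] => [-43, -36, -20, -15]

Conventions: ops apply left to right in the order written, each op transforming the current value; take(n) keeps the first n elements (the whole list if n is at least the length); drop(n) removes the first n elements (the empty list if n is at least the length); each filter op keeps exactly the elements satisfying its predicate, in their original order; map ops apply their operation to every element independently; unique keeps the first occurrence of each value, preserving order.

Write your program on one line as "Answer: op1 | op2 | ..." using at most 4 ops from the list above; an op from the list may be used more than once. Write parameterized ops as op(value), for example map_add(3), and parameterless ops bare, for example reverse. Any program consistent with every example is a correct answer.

sort_desc | take(4) | map_neg | filter_lt(6)

Check, running the answer program on each example:
  [3, -10, 50, -39, 49, 6, 15] -> [50, 49, 15, 6, 3, -10, -39] -> [50, 49, 15, 6] -> [-50, -49, -15, -6] -> [-50, -49, -15, -6]
  [-38, -12, -18, 43, 46, 14] -> [46, 43, 14, -12, -18, -38] -> [46, 43, 14, -12] -> [-46, -43, -14, 12] -> [-46, -43, -14]
  [36, 11, -7, 21, 2, -18, -24, -32, 27, -41] -> [36, 27, 21, 11, 2, -7, -18, -24, -32, -41] -> [36, 27, 21, 11] -> [-36, -27, -21, -11] -> [-36, -27, -21, -11]
  [43, -48, 20, -27] -> [43, 20, -27, -48] -> [43, 20, -27, -48] -> [-43, -20, 27, 48] -> [-43, -20]
  [15, 20, -26, 43, 36, 10, 12, -49] -> [43, 36, 20, 15, 12, 10, -26, -49] -> [43, 36, 20, 15] -> [-43, -36, -20, -15] -> [-43, -36, -20, -15]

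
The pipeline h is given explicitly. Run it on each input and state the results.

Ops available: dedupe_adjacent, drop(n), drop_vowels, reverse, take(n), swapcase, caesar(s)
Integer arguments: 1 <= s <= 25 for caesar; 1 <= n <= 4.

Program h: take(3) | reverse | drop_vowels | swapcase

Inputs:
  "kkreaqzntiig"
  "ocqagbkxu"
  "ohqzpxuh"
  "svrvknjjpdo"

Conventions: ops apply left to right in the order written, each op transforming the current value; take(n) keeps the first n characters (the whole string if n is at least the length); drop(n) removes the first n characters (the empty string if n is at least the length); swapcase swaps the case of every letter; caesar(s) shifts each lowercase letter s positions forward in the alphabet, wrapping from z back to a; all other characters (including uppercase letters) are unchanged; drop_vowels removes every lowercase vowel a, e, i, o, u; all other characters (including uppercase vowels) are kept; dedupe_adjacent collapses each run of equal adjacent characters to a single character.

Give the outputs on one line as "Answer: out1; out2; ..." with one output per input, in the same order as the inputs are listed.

"RKK"; "QC"; "QH"; "RVS"

Execution, op by op:
  "kkreaqzntiig" -> "kkr" -> "rkk" -> "rkk" -> "RKK"
  "ocqagbkxu" -> "ocq" -> "qco" -> "qc" -> "QC"
  "ohqzpxuh" -> "ohq" -> "qho" -> "qh" -> "QH"
  "svrvknjjpdo" -> "svr" -> "rvs" -> "rvs" -> "RVS"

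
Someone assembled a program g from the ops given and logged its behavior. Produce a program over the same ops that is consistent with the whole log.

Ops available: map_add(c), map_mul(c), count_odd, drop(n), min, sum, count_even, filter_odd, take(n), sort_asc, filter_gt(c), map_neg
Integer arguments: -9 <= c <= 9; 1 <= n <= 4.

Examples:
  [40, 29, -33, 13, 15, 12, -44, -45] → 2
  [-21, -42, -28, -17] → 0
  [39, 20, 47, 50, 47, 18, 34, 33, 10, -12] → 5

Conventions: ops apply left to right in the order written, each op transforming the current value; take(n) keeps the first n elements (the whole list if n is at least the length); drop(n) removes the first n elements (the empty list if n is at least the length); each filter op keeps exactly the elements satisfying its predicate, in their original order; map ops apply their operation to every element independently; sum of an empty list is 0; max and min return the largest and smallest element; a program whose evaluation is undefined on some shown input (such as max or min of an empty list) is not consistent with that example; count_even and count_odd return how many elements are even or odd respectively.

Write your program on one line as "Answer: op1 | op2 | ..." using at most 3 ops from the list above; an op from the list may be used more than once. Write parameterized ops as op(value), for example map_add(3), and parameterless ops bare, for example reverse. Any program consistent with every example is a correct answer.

filter_gt(-6) | count_even

Check, running the answer program on each example:
  [40, 29, -33, 13, 15, 12, -44, -45] -> [40, 29, 13, 15, 12] -> 2
  [-21, -42, -28, -17] -> [] -> 0
  [39, 20, 47, 50, 47, 18, 34, 33, 10, -12] -> [39, 20, 47, 50, 47, 18, 34, 33, 10] -> 5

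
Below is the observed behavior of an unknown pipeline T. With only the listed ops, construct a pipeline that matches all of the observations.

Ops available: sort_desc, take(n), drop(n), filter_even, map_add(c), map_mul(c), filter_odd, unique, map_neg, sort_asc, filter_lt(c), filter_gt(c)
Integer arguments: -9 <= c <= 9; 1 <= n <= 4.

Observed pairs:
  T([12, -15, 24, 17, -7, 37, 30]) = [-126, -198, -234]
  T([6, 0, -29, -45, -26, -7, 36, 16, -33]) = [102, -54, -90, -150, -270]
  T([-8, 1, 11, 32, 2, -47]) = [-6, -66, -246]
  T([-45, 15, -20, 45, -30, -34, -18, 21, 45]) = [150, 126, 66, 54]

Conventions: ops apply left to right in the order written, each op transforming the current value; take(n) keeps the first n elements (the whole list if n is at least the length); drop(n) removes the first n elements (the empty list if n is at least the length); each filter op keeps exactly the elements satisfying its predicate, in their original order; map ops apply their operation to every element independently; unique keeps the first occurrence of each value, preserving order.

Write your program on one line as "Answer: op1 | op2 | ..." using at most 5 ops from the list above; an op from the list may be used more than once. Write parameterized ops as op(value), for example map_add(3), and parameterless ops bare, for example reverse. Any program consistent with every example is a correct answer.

filter_even | map_add(9) | map_mul(6) | sort_asc | map_neg

Check, running the answer program on each example:
  [12, -15, 24, 17, -7, 37, 30] -> [12, 24, 30] -> [21, 33, 39] -> [126, 198, 234] -> [126, 198, 234] -> [-126, -198, -234]
  [6, 0, -29, -45, -26, -7, 36, 16, -33] -> [6, 0, -26, 36, 16] -> [15, 9, -17, 45, 25] -> [90, 54, -102, 270, 150] -> [-102, 54, 90, 150, 270] -> [102, -54, -90, -150, -270]
  [-8, 1, 11, 32, 2, -47] -> [-8, 32, 2] -> [1, 41, 11] -> [6, 246, 66] -> [6, 66, 246] -> [-6, -66, -246]
  [-45, 15, -20, 45, -30, -34, -18, 21, 45] -> [-20, -30, -34, -18] -> [-11, -21, -25, -9] -> [-66, -126, -150, -54] -> [-150, -126, -66, -54] -> [150, 126, 66, 54]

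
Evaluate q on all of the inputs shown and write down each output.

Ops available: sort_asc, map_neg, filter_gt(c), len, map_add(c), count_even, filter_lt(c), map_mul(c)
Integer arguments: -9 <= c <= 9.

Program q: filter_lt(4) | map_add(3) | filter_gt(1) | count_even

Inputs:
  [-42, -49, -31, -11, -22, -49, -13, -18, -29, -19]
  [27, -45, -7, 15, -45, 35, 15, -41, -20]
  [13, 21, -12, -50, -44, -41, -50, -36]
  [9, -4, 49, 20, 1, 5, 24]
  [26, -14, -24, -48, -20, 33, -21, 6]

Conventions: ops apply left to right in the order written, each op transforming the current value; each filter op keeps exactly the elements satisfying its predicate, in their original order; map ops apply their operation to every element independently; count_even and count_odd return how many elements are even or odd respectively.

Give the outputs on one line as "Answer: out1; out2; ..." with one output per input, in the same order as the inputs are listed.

Execution, op by op:
  [-42, -49, -31, -11, -22, -49, -13, -18, -29, -19] -> [-42, -49, -31, -11, -22, -49, -13, -18, -29, -19] -> [-39, -46, -28, -8, -19, -46, -10, -15, -26, -16] -> [] -> 0
  [27, -45, -7, 15, -45, 35, 15, -41, -20] -> [-45, -7, -45, -41, -20] -> [-42, -4, -42, -38, -17] -> [] -> 0
  [13, 21, -12, -50, -44, -41, -50, -36] -> [-12, -50, -44, -41, -50, -36] -> [-9, -47, -41, -38, -47, -33] -> [] -> 0
  [9, -4, 49, 20, 1, 5, 24] -> [-4, 1] -> [-1, 4] -> [4] -> 1
  [26, -14, -24, -48, -20, 33, -21, 6] -> [-14, -24, -48, -20, -21] -> [-11, -21, -45, -17, -18] -> [] -> 0

0; 0; 0; 1; 0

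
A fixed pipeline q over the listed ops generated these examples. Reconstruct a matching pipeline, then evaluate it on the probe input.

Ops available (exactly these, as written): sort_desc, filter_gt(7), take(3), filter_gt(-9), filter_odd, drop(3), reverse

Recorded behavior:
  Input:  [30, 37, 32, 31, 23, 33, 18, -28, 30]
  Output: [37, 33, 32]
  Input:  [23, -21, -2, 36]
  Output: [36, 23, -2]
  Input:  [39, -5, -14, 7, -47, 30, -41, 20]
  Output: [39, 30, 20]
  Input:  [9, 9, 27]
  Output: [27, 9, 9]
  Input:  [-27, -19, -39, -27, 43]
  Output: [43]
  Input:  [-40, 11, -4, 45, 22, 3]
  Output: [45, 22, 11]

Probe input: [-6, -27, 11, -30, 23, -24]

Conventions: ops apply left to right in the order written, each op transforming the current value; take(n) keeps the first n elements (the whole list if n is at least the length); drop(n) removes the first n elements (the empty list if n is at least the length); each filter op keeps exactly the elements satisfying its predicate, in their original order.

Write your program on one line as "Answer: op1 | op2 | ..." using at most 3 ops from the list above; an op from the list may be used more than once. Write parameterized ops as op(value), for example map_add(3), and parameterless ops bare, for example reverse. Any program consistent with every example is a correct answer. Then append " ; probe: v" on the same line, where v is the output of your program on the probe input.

sort_desc | filter_gt(-9) | take(3) ; probe: [23, 11, -6]

Check, running the answer program on each example:
  [30, 37, 32, 31, 23, 33, 18, -28, 30] -> [37, 33, 32, 31, 30, 30, 23, 18, -28] -> [37, 33, 32, 31, 30, 30, 23, 18] -> [37, 33, 32]
  [23, -21, -2, 36] -> [36, 23, -2, -21] -> [36, 23, -2] -> [36, 23, -2]
  [39, -5, -14, 7, -47, 30, -41, 20] -> [39, 30, 20, 7, -5, -14, -41, -47] -> [39, 30, 20, 7, -5] -> [39, 30, 20]
  [9, 9, 27] -> [27, 9, 9] -> [27, 9, 9] -> [27, 9, 9]
  [-27, -19, -39, -27, 43] -> [43, -19, -27, -27, -39] -> [43] -> [43]
  [-40, 11, -4, 45, 22, 3] -> [45, 22, 11, 3, -4, -40] -> [45, 22, 11, 3, -4] -> [45, 22, 11]
  probe: [-6, -27, 11, -30, 23, -24] -> [23, 11, -6, -24, -27, -30] -> [23, 11, -6] -> [23, 11, -6]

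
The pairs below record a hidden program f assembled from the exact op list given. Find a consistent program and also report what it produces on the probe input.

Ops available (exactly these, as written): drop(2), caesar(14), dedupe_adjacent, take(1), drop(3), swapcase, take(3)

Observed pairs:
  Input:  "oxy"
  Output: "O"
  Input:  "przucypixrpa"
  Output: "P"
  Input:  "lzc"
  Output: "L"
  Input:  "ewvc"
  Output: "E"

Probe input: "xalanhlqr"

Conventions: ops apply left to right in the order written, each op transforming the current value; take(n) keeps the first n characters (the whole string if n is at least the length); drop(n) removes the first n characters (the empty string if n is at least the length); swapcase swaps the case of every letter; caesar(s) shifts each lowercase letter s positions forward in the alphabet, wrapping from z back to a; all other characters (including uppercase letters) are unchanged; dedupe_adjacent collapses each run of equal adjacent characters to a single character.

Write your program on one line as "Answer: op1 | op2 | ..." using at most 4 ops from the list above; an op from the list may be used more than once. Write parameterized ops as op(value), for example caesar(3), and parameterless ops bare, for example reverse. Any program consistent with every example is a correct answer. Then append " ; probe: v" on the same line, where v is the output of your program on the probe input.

take(3) | swapcase | take(1) ; probe: "X"

Check, running the answer program on each example:
  "oxy" -> "oxy" -> "OXY" -> "O"
  "przucypixrpa" -> "prz" -> "PRZ" -> "P"
  "lzc" -> "lzc" -> "LZC" -> "L"
  "ewvc" -> "ewv" -> "EWV" -> "E"
  probe: "xalanhlqr" -> "xal" -> "XAL" -> "X"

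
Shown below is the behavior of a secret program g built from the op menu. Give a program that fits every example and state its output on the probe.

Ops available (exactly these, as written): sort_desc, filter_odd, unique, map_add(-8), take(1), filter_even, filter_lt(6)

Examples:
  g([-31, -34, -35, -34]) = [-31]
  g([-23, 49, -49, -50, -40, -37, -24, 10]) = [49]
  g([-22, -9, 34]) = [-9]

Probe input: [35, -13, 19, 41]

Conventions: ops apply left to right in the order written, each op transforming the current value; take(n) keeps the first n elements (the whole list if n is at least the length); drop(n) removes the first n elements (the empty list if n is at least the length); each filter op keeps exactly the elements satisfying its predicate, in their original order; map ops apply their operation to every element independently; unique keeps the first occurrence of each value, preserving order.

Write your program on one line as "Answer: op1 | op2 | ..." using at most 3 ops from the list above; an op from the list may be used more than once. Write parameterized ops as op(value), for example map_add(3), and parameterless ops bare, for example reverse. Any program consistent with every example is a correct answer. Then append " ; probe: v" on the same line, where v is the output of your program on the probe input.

sort_desc | filter_odd | take(1) ; probe: [41]

Check, running the answer program on each example:
  [-31, -34, -35, -34] -> [-31, -34, -34, -35] -> [-31, -35] -> [-31]
  [-23, 49, -49, -50, -40, -37, -24, 10] -> [49, 10, -23, -24, -37, -40, -49, -50] -> [49, -23, -37, -49] -> [49]
  [-22, -9, 34] -> [34, -9, -22] -> [-9] -> [-9]
  probe: [35, -13, 19, 41] -> [41, 35, 19, -13] -> [41, 35, 19, -13] -> [41]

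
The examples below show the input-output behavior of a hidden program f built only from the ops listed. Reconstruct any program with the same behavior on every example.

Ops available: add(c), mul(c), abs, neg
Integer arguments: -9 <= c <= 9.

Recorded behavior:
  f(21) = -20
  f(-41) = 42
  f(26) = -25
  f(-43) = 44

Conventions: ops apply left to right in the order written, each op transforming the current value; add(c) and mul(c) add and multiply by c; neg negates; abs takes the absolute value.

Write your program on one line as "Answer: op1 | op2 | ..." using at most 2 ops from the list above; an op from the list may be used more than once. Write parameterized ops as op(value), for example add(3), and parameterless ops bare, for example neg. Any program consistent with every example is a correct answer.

neg | add(1)

Check, running the answer program on each example:
  21 -> -21 -> -20
  -41 -> 41 -> 42
  26 -> -26 -> -25
  -43 -> 43 -> 44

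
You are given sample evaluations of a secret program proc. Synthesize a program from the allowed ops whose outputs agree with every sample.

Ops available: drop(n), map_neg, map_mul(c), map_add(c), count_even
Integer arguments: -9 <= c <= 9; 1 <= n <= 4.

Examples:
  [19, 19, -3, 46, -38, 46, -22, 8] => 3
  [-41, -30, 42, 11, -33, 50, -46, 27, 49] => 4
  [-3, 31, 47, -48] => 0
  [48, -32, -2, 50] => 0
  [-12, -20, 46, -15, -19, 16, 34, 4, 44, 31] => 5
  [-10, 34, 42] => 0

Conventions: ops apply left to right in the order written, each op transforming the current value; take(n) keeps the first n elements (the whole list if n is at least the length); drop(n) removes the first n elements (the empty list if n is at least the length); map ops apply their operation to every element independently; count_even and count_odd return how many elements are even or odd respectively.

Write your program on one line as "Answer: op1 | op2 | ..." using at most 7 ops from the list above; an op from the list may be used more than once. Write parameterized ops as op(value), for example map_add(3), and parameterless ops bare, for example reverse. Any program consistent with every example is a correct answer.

drop(1) | map_mul(-9) | map_add(-1) | map_mul(-6) | drop(4) | count_even

Check, running the answer program on each example:
  [19, 19, -3, 46, -38, 46, -22, 8] -> [19, -3, 46, -38, 46, -22, 8] -> [-171, 27, -414, 342, -414, 198, -72] -> [-172, 26, -415, 341, -415, 197, -73] -> [1032, -156, 2490, -2046, 2490, -1182, 438] -> [2490, -1182, 438] -> 3
  [-41, -30, 42, 11, -33, 50, -46, 27, 49] -> [-30, 42, 11, -33, 50, -46, 27, 49] -> [270, -378, -99, 297, -450, 414, -243, -441] -> [269, -379, -100, 296, -451, 413, -244, -442] -> [-1614, 2274, 600, -1776, 2706, -2478, 1464, 2652] -> [2706, -2478, 1464, 2652] -> 4
  [-3, 31, 47, -48] -> [31, 47, -48] -> [-279, -423, 432] -> [-280, -424, 431] -> [1680, 2544, -2586] -> [] -> 0
  [48, -32, -2, 50] -> [-32, -2, 50] -> [288, 18, -450] -> [287, 17, -451] -> [-1722, -102, 2706] -> [] -> 0
  [-12, -20, 46, -15, -19, 16, 34, 4, 44, 31] -> [-20, 46, -15, -19, 16, 34, 4, 44, 31] -> [180, -414, 135, 171, -144, -306, -36, -396, -279] -> [179, -415, 134, 170, -145, -307, -37, -397, -280] -> [-1074, 2490, -804, -1020, 870, 1842, 222, 2382, 1680] -> [870, 1842, 222, 2382, 1680] -> 5
  [-10, 34, 42] -> [34, 42] -> [-306, -378] -> [-307, -379] -> [1842, 2274] -> [] -> 0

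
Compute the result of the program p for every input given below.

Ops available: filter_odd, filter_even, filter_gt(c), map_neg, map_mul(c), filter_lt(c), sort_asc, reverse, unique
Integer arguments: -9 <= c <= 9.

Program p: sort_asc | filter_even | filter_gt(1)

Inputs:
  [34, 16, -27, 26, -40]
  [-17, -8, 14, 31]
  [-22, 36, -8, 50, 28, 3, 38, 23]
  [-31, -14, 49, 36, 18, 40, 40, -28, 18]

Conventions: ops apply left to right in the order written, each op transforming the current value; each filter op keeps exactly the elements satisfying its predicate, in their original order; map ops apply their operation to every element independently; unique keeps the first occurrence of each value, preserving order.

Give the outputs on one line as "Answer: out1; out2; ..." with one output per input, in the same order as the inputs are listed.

[16, 26, 34]; [14]; [28, 36, 38, 50]; [18, 18, 36, 40, 40]

Execution, op by op:
  [34, 16, -27, 26, -40] -> [-40, -27, 16, 26, 34] -> [-40, 16, 26, 34] -> [16, 26, 34]
  [-17, -8, 14, 31] -> [-17, -8, 14, 31] -> [-8, 14] -> [14]
  [-22, 36, -8, 50, 28, 3, 38, 23] -> [-22, -8, 3, 23, 28, 36, 38, 50] -> [-22, -8, 28, 36, 38, 50] -> [28, 36, 38, 50]
  [-31, -14, 49, 36, 18, 40, 40, -28, 18] -> [-31, -28, -14, 18, 18, 36, 40, 40, 49] -> [-28, -14, 18, 18, 36, 40, 40] -> [18, 18, 36, 40, 40]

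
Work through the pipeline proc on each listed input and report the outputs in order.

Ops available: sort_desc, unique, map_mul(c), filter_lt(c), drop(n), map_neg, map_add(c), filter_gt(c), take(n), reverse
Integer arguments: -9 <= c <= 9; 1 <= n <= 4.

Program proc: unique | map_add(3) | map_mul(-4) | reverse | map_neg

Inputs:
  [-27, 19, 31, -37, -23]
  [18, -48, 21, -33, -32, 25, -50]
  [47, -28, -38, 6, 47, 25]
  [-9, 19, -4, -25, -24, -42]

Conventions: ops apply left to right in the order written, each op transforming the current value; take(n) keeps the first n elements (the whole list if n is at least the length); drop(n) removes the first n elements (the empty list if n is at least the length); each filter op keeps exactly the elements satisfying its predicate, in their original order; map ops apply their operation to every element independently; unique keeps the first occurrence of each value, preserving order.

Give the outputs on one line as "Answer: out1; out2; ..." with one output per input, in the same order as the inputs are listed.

[-80, -136, 136, 88, -96]; [-188, 112, -116, -120, 96, -180, 84]; [112, 36, -140, -100, 200]; [-156, -84, -88, -4, 88, -24]

Execution, op by op:
  [-27, 19, 31, -37, -23] -> [-27, 19, 31, -37, -23] -> [-24, 22, 34, -34, -20] -> [96, -88, -136, 136, 80] -> [80, 136, -136, -88, 96] -> [-80, -136, 136, 88, -96]
  [18, -48, 21, -33, -32, 25, -50] -> [18, -48, 21, -33, -32, 25, -50] -> [21, -45, 24, -30, -29, 28, -47] -> [-84, 180, -96, 120, 116, -112, 188] -> [188, -112, 116, 120, -96, 180, -84] -> [-188, 112, -116, -120, 96, -180, 84]
  [47, -28, -38, 6, 47, 25] -> [47, -28, -38, 6, 25] -> [50, -25, -35, 9, 28] -> [-200, 100, 140, -36, -112] -> [-112, -36, 140, 100, -200] -> [112, 36, -140, -100, 200]
  [-9, 19, -4, -25, -24, -42] -> [-9, 19, -4, -25, -24, -42] -> [-6, 22, -1, -22, -21, -39] -> [24, -88, 4, 88, 84, 156] -> [156, 84, 88, 4, -88, 24] -> [-156, -84, -88, -4, 88, -24]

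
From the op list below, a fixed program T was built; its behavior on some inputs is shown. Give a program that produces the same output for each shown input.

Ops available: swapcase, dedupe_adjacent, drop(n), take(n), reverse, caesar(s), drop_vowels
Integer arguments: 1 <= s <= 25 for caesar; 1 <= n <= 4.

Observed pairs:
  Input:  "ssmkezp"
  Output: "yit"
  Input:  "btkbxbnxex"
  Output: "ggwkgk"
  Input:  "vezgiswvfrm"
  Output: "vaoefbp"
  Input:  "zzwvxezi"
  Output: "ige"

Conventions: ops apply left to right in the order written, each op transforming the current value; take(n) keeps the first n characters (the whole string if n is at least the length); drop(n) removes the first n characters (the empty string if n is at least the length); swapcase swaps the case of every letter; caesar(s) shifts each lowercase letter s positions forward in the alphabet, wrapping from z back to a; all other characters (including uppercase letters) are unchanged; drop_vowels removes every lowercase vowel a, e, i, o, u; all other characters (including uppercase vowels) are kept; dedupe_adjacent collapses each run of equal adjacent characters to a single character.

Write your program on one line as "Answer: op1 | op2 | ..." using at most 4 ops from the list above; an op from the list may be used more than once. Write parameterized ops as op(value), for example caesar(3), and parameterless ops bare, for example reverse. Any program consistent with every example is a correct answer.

drop(3) | drop_vowels | reverse | caesar(9)

Check, running the answer program on each example:
  "ssmkezp" -> "kezp" -> "kzp" -> "pzk" -> "yit"
  "btkbxbnxex" -> "bxbnxex" -> "bxbnxx" -> "xxnbxb" -> "ggwkgk"
  "vezgiswvfrm" -> "giswvfrm" -> "gswvfrm" -> "mrfvwsg" -> "vaoefbp"
  "zzwvxezi" -> "vxezi" -> "vxz" -> "zxv" -> "ige"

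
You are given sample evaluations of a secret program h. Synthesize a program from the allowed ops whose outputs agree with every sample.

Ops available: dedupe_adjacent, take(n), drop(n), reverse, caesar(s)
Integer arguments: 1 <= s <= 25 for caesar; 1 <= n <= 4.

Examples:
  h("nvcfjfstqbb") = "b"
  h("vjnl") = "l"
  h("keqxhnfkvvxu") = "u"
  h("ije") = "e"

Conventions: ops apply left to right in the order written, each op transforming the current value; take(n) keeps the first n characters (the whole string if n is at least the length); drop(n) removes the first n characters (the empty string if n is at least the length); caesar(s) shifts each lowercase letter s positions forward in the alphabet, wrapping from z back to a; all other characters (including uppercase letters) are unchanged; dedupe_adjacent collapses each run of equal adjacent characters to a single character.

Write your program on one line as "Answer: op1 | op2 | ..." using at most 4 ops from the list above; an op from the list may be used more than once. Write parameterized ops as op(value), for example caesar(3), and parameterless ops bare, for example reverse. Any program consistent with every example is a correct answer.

drop(1) | dedupe_adjacent | reverse | take(1)

Check, running the answer program on each example:
  "nvcfjfstqbb" -> "vcfjfstqbb" -> "vcfjfstqb" -> "bqtsfjfcv" -> "b"
  "vjnl" -> "jnl" -> "jnl" -> "lnj" -> "l"
  "keqxhnfkvvxu" -> "eqxhnfkvvxu" -> "eqxhnfkvxu" -> "uxvkfnhxqe" -> "u"
  "ije" -> "je" -> "je" -> "ej" -> "e"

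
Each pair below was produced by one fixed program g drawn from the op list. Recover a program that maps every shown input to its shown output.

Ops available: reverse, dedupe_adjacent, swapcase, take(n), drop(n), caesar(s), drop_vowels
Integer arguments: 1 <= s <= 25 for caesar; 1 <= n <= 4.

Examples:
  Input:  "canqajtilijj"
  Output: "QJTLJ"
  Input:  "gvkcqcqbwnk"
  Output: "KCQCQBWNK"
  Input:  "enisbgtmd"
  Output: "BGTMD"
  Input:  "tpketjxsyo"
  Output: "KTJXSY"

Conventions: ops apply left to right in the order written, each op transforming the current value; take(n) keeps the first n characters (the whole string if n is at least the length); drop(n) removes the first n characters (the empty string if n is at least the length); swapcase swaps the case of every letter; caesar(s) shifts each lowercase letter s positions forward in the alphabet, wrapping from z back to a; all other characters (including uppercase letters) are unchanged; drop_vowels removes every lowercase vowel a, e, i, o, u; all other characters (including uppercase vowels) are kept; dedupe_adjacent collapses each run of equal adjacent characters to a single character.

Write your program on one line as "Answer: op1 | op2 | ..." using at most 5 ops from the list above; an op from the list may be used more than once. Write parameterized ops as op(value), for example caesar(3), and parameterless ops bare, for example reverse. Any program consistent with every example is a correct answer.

drop_vowels | drop(2) | swapcase | dedupe_adjacent

Check, running the answer program on each example:
  "canqajtilijj" -> "cnqjtljj" -> "qjtljj" -> "QJTLJJ" -> "QJTLJ"
  "gvkcqcqbwnk" -> "gvkcqcqbwnk" -> "kcqcqbwnk" -> "KCQCQBWNK" -> "KCQCQBWNK"
  "enisbgtmd" -> "nsbgtmd" -> "bgtmd" -> "BGTMD" -> "BGTMD"
  "tpketjxsyo" -> "tpktjxsy" -> "ktjxsy" -> "KTJXSY" -> "KTJXSY"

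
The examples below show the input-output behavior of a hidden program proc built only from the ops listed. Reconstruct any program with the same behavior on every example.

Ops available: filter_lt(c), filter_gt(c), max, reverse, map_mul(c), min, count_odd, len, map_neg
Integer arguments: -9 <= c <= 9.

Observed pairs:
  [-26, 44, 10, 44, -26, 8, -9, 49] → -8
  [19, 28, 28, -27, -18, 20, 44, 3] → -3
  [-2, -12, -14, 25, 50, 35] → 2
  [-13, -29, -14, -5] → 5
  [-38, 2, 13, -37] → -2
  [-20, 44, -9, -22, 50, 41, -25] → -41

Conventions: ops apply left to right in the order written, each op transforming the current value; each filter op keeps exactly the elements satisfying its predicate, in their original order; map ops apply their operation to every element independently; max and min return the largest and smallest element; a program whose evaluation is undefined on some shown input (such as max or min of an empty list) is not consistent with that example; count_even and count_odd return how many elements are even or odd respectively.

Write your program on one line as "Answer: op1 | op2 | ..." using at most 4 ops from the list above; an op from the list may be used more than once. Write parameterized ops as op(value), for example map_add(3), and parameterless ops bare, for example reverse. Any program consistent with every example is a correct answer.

filter_gt(-8) | map_neg | max

Check, running the answer program on each example:
  [-26, 44, 10, 44, -26, 8, -9, 49] -> [44, 10, 44, 8, 49] -> [-44, -10, -44, -8, -49] -> -8
  [19, 28, 28, -27, -18, 20, 44, 3] -> [19, 28, 28, 20, 44, 3] -> [-19, -28, -28, -20, -44, -3] -> -3
  [-2, -12, -14, 25, 50, 35] -> [-2, 25, 50, 35] -> [2, -25, -50, -35] -> 2
  [-13, -29, -14, -5] -> [-5] -> [5] -> 5
  [-38, 2, 13, -37] -> [2, 13] -> [-2, -13] -> -2
  [-20, 44, -9, -22, 50, 41, -25] -> [44, 50, 41] -> [-44, -50, -41] -> -41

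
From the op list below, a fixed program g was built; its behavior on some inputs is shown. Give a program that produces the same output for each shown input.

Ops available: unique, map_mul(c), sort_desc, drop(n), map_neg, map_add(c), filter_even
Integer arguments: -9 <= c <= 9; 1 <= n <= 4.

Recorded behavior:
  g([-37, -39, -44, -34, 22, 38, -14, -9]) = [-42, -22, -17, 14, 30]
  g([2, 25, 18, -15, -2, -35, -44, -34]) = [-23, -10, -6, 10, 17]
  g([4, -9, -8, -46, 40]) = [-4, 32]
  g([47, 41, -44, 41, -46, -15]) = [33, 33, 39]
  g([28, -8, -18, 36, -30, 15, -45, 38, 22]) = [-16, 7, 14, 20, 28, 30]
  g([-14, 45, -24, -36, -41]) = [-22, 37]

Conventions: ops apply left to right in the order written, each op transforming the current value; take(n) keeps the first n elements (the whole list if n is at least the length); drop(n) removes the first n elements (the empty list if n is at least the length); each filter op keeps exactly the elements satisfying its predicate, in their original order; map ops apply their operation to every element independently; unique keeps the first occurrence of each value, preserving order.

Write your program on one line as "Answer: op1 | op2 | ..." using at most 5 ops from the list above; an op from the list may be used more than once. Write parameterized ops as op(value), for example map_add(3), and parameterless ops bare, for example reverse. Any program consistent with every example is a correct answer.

map_neg | sort_desc | drop(3) | map_add(8) | map_mul(-1)

Check, running the answer program on each example:
  [-37, -39, -44, -34, 22, 38, -14, -9] -> [37, 39, 44, 34, -22, -38, 14, 9] -> [44, 39, 37, 34, 14, 9, -22, -38] -> [34, 14, 9, -22, -38] -> [42, 22, 17, -14, -30] -> [-42, -22, -17, 14, 30]
  [2, 25, 18, -15, -2, -35, -44, -34] -> [-2, -25, -18, 15, 2, 35, 44, 34] -> [44, 35, 34, 15, 2, -2, -18, -25] -> [15, 2, -2, -18, -25] -> [23, 10, 6, -10, -17] -> [-23, -10, -6, 10, 17]
  [4, -9, -8, -46, 40] -> [-4, 9, 8, 46, -40] -> [46, 9, 8, -4, -40] -> [-4, -40] -> [4, -32] -> [-4, 32]
  [47, 41, -44, 41, -46, -15] -> [-47, -41, 44, -41, 46, 15] -> [46, 44, 15, -41, -41, -47] -> [-41, -41, -47] -> [-33, -33, -39] -> [33, 33, 39]
  [28, -8, -18, 36, -30, 15, -45, 38, 22] -> [-28, 8, 18, -36, 30, -15, 45, -38, -22] -> [45, 30, 18, 8, -15, -22, -28, -36, -38] -> [8, -15, -22, -28, -36, -38] -> [16, -7, -14, -20, -28, -30] -> [-16, 7, 14, 20, 28, 30]
  [-14, 45, -24, -36, -41] -> [14, -45, 24, 36, 41] -> [41, 36, 24, 14, -45] -> [14, -45] -> [22, -37] -> [-22, 37]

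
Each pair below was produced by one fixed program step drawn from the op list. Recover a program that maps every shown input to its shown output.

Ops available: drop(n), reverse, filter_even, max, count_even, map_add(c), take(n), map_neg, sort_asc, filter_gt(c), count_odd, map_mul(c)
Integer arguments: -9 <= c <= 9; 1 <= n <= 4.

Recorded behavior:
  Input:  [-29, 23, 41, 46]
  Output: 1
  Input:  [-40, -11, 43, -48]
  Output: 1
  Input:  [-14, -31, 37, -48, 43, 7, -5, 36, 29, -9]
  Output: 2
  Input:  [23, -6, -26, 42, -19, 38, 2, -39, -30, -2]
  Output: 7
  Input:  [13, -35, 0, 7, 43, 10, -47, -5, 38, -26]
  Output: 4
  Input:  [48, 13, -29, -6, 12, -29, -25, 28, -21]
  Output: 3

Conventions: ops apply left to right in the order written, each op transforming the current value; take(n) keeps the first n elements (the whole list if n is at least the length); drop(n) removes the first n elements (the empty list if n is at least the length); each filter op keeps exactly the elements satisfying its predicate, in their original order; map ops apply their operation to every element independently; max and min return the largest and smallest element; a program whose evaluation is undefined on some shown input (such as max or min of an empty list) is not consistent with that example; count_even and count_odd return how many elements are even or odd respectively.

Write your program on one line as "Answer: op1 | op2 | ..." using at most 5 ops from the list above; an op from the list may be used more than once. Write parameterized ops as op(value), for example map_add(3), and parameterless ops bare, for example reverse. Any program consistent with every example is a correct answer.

drop(1) | map_neg | filter_even | map_mul(-2) | count_even

Check, running the answer program on each example:
  [-29, 23, 41, 46] -> [23, 41, 46] -> [-23, -41, -46] -> [-46] -> [92] -> 1
  [-40, -11, 43, -48] -> [-11, 43, -48] -> [11, -43, 48] -> [48] -> [-96] -> 1
  [-14, -31, 37, -48, 43, 7, -5, 36, 29, -9] -> [-31, 37, -48, 43, 7, -5, 36, 29, -9] -> [31, -37, 48, -43, -7, 5, -36, -29, 9] -> [48, -36] -> [-96, 72] -> 2
  [23, -6, -26, 42, -19, 38, 2, -39, -30, -2] -> [-6, -26, 42, -19, 38, 2, -39, -30, -2] -> [6, 26, -42, 19, -38, -2, 39, 30, 2] -> [6, 26, -42, -38, -2, 30, 2] -> [-12, -52, 84, 76, 4, -60, -4] -> 7
  [13, -35, 0, 7, 43, 10, -47, -5, 38, -26] -> [-35, 0, 7, 43, 10, -47, -5, 38, -26] -> [35, 0, -7, -43, -10, 47, 5, -38, 26] -> [0, -10, -38, 26] -> [0, 20, 76, -52] -> 4
  [48, 13, -29, -6, 12, -29, -25, 28, -21] -> [13, -29, -6, 12, -29, -25, 28, -21] -> [-13, 29, 6, -12, 29, 25, -28, 21] -> [6, -12, -28] -> [-12, 24, 56] -> 3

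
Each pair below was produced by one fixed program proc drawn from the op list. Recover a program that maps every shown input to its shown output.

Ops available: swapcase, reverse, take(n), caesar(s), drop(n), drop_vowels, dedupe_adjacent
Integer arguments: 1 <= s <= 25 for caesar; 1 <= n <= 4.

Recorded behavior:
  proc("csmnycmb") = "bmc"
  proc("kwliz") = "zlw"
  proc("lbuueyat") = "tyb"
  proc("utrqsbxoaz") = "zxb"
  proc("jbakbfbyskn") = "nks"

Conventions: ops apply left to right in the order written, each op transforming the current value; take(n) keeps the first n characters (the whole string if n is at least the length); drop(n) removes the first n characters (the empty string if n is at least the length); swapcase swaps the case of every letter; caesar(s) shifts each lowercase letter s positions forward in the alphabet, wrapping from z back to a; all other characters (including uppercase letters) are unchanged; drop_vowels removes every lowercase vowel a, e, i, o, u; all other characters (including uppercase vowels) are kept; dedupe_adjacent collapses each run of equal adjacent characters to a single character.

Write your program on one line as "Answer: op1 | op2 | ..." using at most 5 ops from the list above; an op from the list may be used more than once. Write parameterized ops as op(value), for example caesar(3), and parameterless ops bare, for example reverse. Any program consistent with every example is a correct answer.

drop(1) | drop_vowels | reverse | take(4) | take(3)

Check, running the answer program on each example:
  "csmnycmb" -> "smnycmb" -> "smnycmb" -> "bmcynms" -> "bmcy" -> "bmc"
  "kwliz" -> "wliz" -> "wlz" -> "zlw" -> "zlw" -> "zlw"
  "lbuueyat" -> "buueyat" -> "byt" -> "tyb" -> "tyb" -> "tyb"
  "utrqsbxoaz" -> "trqsbxoaz" -> "trqsbxz" -> "zxbsqrt" -> "zxbs" -> "zxb"
  "jbakbfbyskn" -> "bakbfbyskn" -> "bkbfbyskn" -> "nksybfbkb" -> "nksy" -> "nks"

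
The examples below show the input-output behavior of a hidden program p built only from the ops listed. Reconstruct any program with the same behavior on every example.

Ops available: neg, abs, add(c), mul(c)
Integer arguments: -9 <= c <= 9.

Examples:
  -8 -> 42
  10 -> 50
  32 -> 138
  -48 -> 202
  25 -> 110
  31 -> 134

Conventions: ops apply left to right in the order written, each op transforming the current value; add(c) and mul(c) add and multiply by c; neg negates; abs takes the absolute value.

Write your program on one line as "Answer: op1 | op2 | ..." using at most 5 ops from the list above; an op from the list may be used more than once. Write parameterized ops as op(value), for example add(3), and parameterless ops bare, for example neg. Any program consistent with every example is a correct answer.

abs | mul(4) | add(8) | add(2)

Check, running the answer program on each example:
  -8 -> 8 -> 32 -> 40 -> 42
  10 -> 10 -> 40 -> 48 -> 50
  32 -> 32 -> 128 -> 136 -> 138
  -48 -> 48 -> 192 -> 200 -> 202
  25 -> 25 -> 100 -> 108 -> 110
  31 -> 31 -> 124 -> 132 -> 134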